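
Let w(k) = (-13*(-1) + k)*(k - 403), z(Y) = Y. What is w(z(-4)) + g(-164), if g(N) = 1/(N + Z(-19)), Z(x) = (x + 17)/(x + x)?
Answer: -11410264/3115 ≈ -3663.0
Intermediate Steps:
Z(x) = (17 + x)/(2*x) (Z(x) = (17 + x)/((2*x)) = (17 + x)*(1/(2*x)) = (17 + x)/(2*x))
w(k) = (-403 + k)*(13 + k) (w(k) = (13 + k)*(-403 + k) = (-403 + k)*(13 + k))
g(N) = 1/(1/19 + N) (g(N) = 1/(N + (1/2)*(17 - 19)/(-19)) = 1/(N + (1/2)*(-1/19)*(-2)) = 1/(N + 1/19) = 1/(1/19 + N))
w(z(-4)) + g(-164) = (-5239 + (-4)**2 - 390*(-4)) + 19/(1 + 19*(-164)) = (-5239 + 16 + 1560) + 19/(1 - 3116) = -3663 + 19/(-3115) = -3663 + 19*(-1/3115) = -3663 - 19/3115 = -11410264/3115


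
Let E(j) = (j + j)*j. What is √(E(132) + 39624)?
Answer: 2*√18618 ≈ 272.90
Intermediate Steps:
E(j) = 2*j² (E(j) = (2*j)*j = 2*j²)
√(E(132) + 39624) = √(2*132² + 39624) = √(2*17424 + 39624) = √(34848 + 39624) = √74472 = 2*√18618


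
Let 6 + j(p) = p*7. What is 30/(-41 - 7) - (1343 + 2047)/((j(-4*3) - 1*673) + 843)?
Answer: -43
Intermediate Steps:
j(p) = -6 + 7*p (j(p) = -6 + p*7 = -6 + 7*p)
30/(-41 - 7) - (1343 + 2047)/((j(-4*3) - 1*673) + 843) = 30/(-41 - 7) - (1343 + 2047)/(((-6 + 7*(-4*3)) - 1*673) + 843) = 30/(-48) - 3390/(((-6 + 7*(-12)) - 673) + 843) = -1/48*30 - 3390/(((-6 - 84) - 673) + 843) = -5/8 - 3390/((-90 - 673) + 843) = -5/8 - 3390/(-763 + 843) = -5/8 - 3390/80 = -5/8 - 1*339/8 = -5/8 - 339/8 = -43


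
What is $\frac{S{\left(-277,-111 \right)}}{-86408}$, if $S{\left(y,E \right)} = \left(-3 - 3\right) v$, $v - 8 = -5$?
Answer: $\frac{9}{43204} \approx 0.00020831$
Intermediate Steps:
$v = 3$ ($v = 8 - 5 = 3$)
$S{\left(y,E \right)} = -18$ ($S{\left(y,E \right)} = \left(-3 - 3\right) 3 = \left(-6\right) 3 = -18$)
$\frac{S{\left(-277,-111 \right)}}{-86408} = - \frac{18}{-86408} = \left(-18\right) \left(- \frac{1}{86408}\right) = \frac{9}{43204}$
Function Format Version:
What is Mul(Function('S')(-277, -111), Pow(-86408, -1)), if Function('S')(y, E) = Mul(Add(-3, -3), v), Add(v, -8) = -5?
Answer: Rational(9, 43204) ≈ 0.00020831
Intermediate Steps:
v = 3 (v = Add(8, -5) = 3)
Function('S')(y, E) = -18 (Function('S')(y, E) = Mul(Add(-3, -3), 3) = Mul(-6, 3) = -18)
Mul(Function('S')(-277, -111), Pow(-86408, -1)) = Mul(-18, Pow(-86408, -1)) = Mul(-18, Rational(-1, 86408)) = Rational(9, 43204)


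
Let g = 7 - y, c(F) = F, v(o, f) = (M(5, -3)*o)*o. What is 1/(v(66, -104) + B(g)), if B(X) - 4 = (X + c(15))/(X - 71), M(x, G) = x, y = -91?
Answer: 27/588281 ≈ 4.5896e-5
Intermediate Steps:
v(o, f) = 5*o² (v(o, f) = (5*o)*o = 5*o²)
g = 98 (g = 7 - 1*(-91) = 7 + 91 = 98)
B(X) = 4 + (15 + X)/(-71 + X) (B(X) = 4 + (X + 15)/(X - 71) = 4 + (15 + X)/(-71 + X))
1/(v(66, -104) + B(g)) = 1/(5*66² + (-269 + 5*98)/(-71 + 98)) = 1/(5*4356 + (-269 + 490)/27) = 1/(21780 + (1/27)*221) = 1/(21780 + 221/27) = 1/(588281/27) = 27/588281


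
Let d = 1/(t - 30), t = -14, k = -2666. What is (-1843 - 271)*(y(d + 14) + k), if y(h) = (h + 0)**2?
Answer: 5055790607/968 ≈ 5.2229e+6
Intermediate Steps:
d = -1/44 (d = 1/(-14 - 30) = 1/(-44) = -1/44 ≈ -0.022727)
y(h) = h**2
(-1843 - 271)*(y(d + 14) + k) = (-1843 - 271)*((-1/44 + 14)**2 - 2666) = -2114*((615/44)**2 - 2666) = -2114*(378225/1936 - 2666) = -2114*(-4783151/1936) = 5055790607/968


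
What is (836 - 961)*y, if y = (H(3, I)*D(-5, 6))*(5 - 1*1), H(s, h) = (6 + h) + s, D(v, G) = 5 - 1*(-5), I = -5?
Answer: -20000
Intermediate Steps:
D(v, G) = 10 (D(v, G) = 5 + 5 = 10)
H(s, h) = 6 + h + s
y = 160 (y = ((6 - 5 + 3)*10)*(5 - 1*1) = (4*10)*(5 - 1) = 40*4 = 160)
(836 - 961)*y = (836 - 961)*160 = -125*160 = -20000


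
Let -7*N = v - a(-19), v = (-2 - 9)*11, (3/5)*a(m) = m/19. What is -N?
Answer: -358/21 ≈ -17.048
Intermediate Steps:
a(m) = 5*m/57 (a(m) = 5*(m/19)/3 = 5*m/57)
v = -121 (v = -11*11 = -121)
N = 358/21 (N = -(-121 - 5*(-19)/57)/7 = -(-121 - 1*(-5/3))/7 = -(-121 + 5/3)/7 = -⅐*(-358/3) = 358/21 ≈ 17.048)
-N = -1*358/21 = -358/21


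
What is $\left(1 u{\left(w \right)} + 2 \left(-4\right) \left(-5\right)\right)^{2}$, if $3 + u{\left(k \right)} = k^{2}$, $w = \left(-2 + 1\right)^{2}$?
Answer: $1444$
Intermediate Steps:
$w = 1$ ($w = \left(-1\right)^{2} = 1$)
$u{\left(k \right)} = -3 + k^{2}$
$\left(1 u{\left(w \right)} + 2 \left(-4\right) \left(-5\right)\right)^{2} = \left(1 \left(-3 + 1^{2}\right) + 2 \left(-4\right) \left(-5\right)\right)^{2} = \left(1 \left(-3 + 1\right) - -40\right)^{2} = \left(1 \left(-2\right) + 40\right)^{2} = \left(-2 + 40\right)^{2} = 38^{2} = 1444$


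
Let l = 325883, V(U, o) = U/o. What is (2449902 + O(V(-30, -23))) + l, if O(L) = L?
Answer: 63843085/23 ≈ 2.7758e+6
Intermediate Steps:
(2449902 + O(V(-30, -23))) + l = (2449902 - 30/(-23)) + 325883 = (2449902 - 30*(-1/23)) + 325883 = (2449902 + 30/23) + 325883 = 56347776/23 + 325883 = 63843085/23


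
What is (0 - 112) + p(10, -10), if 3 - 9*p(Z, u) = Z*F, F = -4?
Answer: -965/9 ≈ -107.22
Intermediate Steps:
p(Z, u) = ⅓ + 4*Z/9 (p(Z, u) = ⅓ - Z*(-4)/9 = ⅓ - (-4)*Z/9 = ⅓ + 4*Z/9)
(0 - 112) + p(10, -10) = (0 - 112) + (⅓ + (4/9)*10) = -112 + (⅓ + 40/9) = -112 + 43/9 = -965/9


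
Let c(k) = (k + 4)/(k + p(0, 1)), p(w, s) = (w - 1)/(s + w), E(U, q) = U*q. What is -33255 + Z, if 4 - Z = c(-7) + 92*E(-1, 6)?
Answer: -261595/8 ≈ -32699.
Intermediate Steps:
p(w, s) = (-1 + w)/(s + w)
c(k) = (4 + k)/(-1 + k) (c(k) = (k + 4)/(k + (-1 + 0)/(1 + 0)) = (4 + k)/(k - 1/1) = (4 + k)/(k + 1*(-1)) = (4 + k)/(k - 1) = (4 + k)/(-1 + k))
Z = 4445/8 (Z = 4 - ((4 - 7)/(-1 - 7) + 92*(-1*6)) = 4 - (-3/(-8) + 92*(-6)) = 4 - (-1/8*(-3) - 552) = 4 - (3/8 - 552) = 4 - 1*(-4413/8) = 4 + 4413/8 = 4445/8 ≈ 555.63)
-33255 + Z = -33255 + 4445/8 = -261595/8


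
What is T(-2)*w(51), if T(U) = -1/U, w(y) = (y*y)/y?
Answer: 51/2 ≈ 25.500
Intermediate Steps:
w(y) = y (w(y) = y²/y = y)
T(-2)*w(51) = -1/(-2)*51 = -1*(-½)*51 = (½)*51 = 51/2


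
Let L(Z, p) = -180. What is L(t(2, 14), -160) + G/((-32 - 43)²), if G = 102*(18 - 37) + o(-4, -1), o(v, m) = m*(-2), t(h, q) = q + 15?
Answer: -1014436/5625 ≈ -180.34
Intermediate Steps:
t(h, q) = 15 + q
o(v, m) = -2*m
G = -1936 (G = 102*(18 - 37) - 2*(-1) = 102*(-19) + 2 = -1938 + 2 = -1936)
L(t(2, 14), -160) + G/((-32 - 43)²) = -180 - 1936/(-32 - 43)² = -180 - 1936/((-75)²) = -180 - 1936/5625 = -1014436/5625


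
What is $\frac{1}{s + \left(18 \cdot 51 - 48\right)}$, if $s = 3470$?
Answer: $\frac{1}{4340} \approx 0.00023041$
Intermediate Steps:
$\frac{1}{s + \left(18 \cdot 51 - 48\right)} = \frac{1}{3470 + \left(18 \cdot 51 - 48\right)} = \frac{1}{3470 + \left(918 - 48\right)} = \frac{1}{3470 + 870} = \frac{1}{4340}$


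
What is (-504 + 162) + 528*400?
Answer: 210858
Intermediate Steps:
(-504 + 162) + 528*400 = -342 + 211200 = 210858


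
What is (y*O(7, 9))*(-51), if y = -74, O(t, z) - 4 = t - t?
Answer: 15096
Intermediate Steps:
O(t, z) = 4 (O(t, z) = 4 + (t - t) = 4 + 0 = 4)
(y*O(7, 9))*(-51) = -74*4*(-51) = -296*(-51) = 15096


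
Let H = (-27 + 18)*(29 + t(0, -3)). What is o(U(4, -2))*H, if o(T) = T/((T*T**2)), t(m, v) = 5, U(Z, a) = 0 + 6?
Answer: -17/2 ≈ -8.5000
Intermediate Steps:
U(Z, a) = 6
H = -306 (H = (-27 + 18)*(29 + 5) = -9*34 = -306)
o(T) = T**(-2) (o(T) = T/(T**3) = T/T**3 = T**(-2))
o(U(4, -2))*H = -306/6**2 = (1/36)*(-306) = -17/2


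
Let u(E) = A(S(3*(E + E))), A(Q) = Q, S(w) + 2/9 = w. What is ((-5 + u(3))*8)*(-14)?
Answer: -12880/9 ≈ -1431.1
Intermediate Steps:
S(w) = -2/9 + w
u(E) = -2/9 + 6*E (u(E) = -2/9 + 3*(E + E) = -2/9 + 3*(2*E) = -2/9 + 6*E)
((-5 + u(3))*8)*(-14) = ((-5 + (-2/9 + 6*3))*8)*(-14) = ((-5 + (-2/9 + 18))*8)*(-14) = ((-5 + 160/9)*8)*(-14) = ((115/9)*8)*(-14) = (920/9)*(-14) = -12880/9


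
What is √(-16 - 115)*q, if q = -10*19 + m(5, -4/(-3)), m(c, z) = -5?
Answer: -195*I*√131 ≈ -2231.9*I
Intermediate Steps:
q = -195 (q = -10*19 - 5 = -190 - 5 = -195)
√(-16 - 115)*q = √(-16 - 115)*(-195) = √(-131)*(-195) = (I*√131)*(-195) = -195*I*√131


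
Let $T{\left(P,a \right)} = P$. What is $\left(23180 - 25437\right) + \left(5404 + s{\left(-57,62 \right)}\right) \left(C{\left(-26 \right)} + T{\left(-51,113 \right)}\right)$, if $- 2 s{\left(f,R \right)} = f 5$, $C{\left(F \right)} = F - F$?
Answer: $- \frac{570257}{2} \approx -2.8513 \cdot 10^{5}$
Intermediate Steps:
$C{\left(F \right)} = 0$
$s{\left(f,R \right)} = - \frac{5 f}{2}$ ($s{\left(f,R \right)} = - \frac{f 5}{2} = - \frac{5 f}{2}$)
$\left(23180 - 25437\right) + \left(5404 + s{\left(-57,62 \right)}\right) \left(C{\left(-26 \right)} + T{\left(-51,113 \right)}\right) = \left(23180 - 25437\right) + \left(5404 - - \frac{285}{2}\right) \left(0 - 51\right) = -2257 + \left(5404 + \frac{285}{2}\right) \left(-51\right) = -2257 + \frac{11093}{2} \left(-51\right) = -2257 - \frac{565743}{2} = - \frac{570257}{2}$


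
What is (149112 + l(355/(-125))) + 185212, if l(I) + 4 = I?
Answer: 8357929/25 ≈ 3.3432e+5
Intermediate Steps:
l(I) = -4 + I
(149112 + l(355/(-125))) + 185212 = (149112 + (-4 + 355/(-125))) + 185212 = (149112 + (-4 + 355*(-1/125))) + 185212 = (149112 + (-4 - 71/25)) + 185212 = (149112 - 171/25) + 185212 = 3727629/25 + 185212 = 8357929/25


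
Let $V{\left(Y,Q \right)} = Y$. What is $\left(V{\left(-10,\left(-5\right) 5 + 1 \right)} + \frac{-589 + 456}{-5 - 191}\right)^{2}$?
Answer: $\frac{68121}{784} \approx 86.889$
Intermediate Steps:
$\left(V{\left(-10,\left(-5\right) 5 + 1 \right)} + \frac{-589 + 456}{-5 - 191}\right)^{2} = \left(-10 + \frac{-589 + 456}{-5 - 191}\right)^{2} = \left(-10 - \frac{133}{-196}\right)^{2} = \left(-10 - - \frac{19}{28}\right)^{2} = \left(-10 + \frac{19}{28}\right)^{2} = \left(- \frac{261}{28}\right)^{2} = \frac{68121}{784}$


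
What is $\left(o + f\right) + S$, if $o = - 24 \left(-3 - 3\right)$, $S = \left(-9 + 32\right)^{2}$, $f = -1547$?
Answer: $-874$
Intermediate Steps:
$S = 529$ ($S = 23^{2} = 529$)
$o = 144$ ($o = \left(-24\right) \left(-6\right) = 144$)
$\left(o + f\right) + S = \left(144 - 1547\right) + 529 = -1403 + 529 = -874$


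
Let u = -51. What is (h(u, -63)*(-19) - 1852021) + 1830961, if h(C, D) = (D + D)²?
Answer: -322704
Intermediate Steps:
h(C, D) = 4*D² (h(C, D) = (2*D)² = 4*D²)
(h(u, -63)*(-19) - 1852021) + 1830961 = ((4*(-63)²)*(-19) - 1852021) + 1830961 = ((4*3969)*(-19) - 1852021) + 1830961 = (15876*(-19) - 1852021) + 1830961 = (-301644 - 1852021) + 1830961 = -2153665 + 1830961 = -322704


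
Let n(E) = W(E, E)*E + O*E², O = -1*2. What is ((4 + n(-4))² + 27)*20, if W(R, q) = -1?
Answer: 12060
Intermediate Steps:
O = -2
n(E) = -E - 2*E²
((4 + n(-4))² + 27)*20 = ((4 - 4*(-1 - 2*(-4)))² + 27)*20 = ((4 - 4*(-1 + 8))² + 27)*20 = ((4 - 4*7)² + 27)*20 = ((4 - 28)² + 27)*20 = ((-24)² + 27)*20 = (576 + 27)*20 = 603*20 = 12060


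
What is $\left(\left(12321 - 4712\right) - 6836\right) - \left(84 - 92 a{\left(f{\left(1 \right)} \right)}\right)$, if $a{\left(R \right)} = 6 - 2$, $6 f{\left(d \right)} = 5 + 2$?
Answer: $1057$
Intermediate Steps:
$f{\left(d \right)} = \frac{7}{6}$ ($f{\left(d \right)} = \frac{5 + 2}{6} = \frac{1}{6} \cdot 7 = \frac{7}{6}$)
$a{\left(R \right)} = 4$
$\left(\left(12321 - 4712\right) - 6836\right) - \left(84 - 92 a{\left(f{\left(1 \right)} \right)}\right) = \left(\left(12321 - 4712\right) - 6836\right) - \left(84 - 368\right) = \left(7609 - 6836\right) - \left(84 - 368\right) = 773 - -284 = 773 + 284 = 1057$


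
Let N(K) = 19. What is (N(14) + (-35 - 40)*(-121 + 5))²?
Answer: 76020961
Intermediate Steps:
(N(14) + (-35 - 40)*(-121 + 5))² = (19 + (-35 - 40)*(-121 + 5))² = (19 - 75*(-116))² = (19 + 8700)² = 8719² = 76020961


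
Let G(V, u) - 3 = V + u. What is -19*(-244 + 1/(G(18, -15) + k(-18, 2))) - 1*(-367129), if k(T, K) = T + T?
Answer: 11152969/30 ≈ 3.7177e+5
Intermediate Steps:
G(V, u) = 3 + V + u (G(V, u) = 3 + (V + u) = 3 + V + u)
k(T, K) = 2*T
-19*(-244 + 1/(G(18, -15) + k(-18, 2))) - 1*(-367129) = -19*(-244 + 1/((3 + 18 - 15) + 2*(-18))) - 1*(-367129) = -19*(-244 + 1/(6 - 36)) + 367129 = -19*(-244 + 1/(-30)) + 367129 = -19*(-244 - 1/30) + 367129 = -19*(-7321/30) + 367129 = 139099/30 + 367129 = 11152969/30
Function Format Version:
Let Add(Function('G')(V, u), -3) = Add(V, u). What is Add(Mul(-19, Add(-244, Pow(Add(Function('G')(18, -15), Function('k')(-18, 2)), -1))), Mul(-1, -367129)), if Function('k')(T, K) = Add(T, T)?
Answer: Rational(11152969, 30) ≈ 3.7177e+5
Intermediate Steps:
Function('G')(V, u) = Add(3, V, u) (Function('G')(V, u) = Add(3, Add(V, u)) = Add(3, V, u))
Function('k')(T, K) = Mul(2, T)
Add(Mul(-19, Add(-244, Pow(Add(Function('G')(18, -15), Function('k')(-18, 2)), -1))), Mul(-1, -367129)) = Add(Mul(-19, Add(-244, Pow(Add(Add(3, 18, -15), Mul(2, -18)), -1))), Mul(-1, -367129)) = Add(Mul(-19, Add(-244, Pow(Add(6, -36), -1))), 367129) = Add(Mul(-19, Add(-244, Pow(-30, -1))), 367129) = Add(Mul(-19, Add(-244, Rational(-1, 30))), 367129) = Add(Mul(-19, Rational(-7321, 30)), 367129) = Add(Rational(139099, 30), 367129) = Rational(11152969, 30)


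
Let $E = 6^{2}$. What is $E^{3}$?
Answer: $46656$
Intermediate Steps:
$E = 36$
$E^{3} = 36^{3} = 46656$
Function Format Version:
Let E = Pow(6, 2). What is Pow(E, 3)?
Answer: 46656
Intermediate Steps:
E = 36
Pow(E, 3) = Pow(36, 3) = 46656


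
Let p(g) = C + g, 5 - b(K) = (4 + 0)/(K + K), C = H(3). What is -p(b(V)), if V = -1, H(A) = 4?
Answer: -11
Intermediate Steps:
C = 4
b(K) = 5 - 2/K (b(K) = 5 - (4 + 0)/(K + K) = 5 - 4/(2*K) = 5 - 4*1/(2*K) = 5 - 2/K)
p(g) = 4 + g
-p(b(V)) = -(4 + (5 - 2/(-1))) = -(4 + (5 - 2*(-1))) = -(4 + (5 + 2)) = -(4 + 7) = -1*11 = -11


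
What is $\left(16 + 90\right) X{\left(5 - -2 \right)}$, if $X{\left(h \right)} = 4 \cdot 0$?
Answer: $0$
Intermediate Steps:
$X{\left(h \right)} = 0$
$\left(16 + 90\right) X{\left(5 - -2 \right)} = \left(16 + 90\right) 0 = 106 \cdot 0 = 0$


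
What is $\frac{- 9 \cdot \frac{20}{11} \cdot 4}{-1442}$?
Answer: $\frac{360}{7931} \approx 0.045391$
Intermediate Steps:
$\frac{- 9 \cdot \frac{20}{11} \cdot 4}{-1442} = - 9 \cdot 20 \cdot \frac{1}{11} \cdot 4 \left(- \frac{1}{1442}\right) = \left(-9\right) \frac{20}{11} \cdot 4 \left(- \frac{1}{1442}\right) = \left(- \frac{180}{11}\right) 4 \left(- \frac{1}{1442}\right) = \left(- \frac{720}{11}\right) \left(- \frac{1}{1442}\right) = \frac{360}{7931}$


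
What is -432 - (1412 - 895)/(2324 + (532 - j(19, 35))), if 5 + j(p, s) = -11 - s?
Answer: -1256341/2907 ≈ -432.18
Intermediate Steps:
j(p, s) = -16 - s (j(p, s) = -5 + (-11 - s) = -16 - s)
-432 - (1412 - 895)/(2324 + (532 - j(19, 35))) = -432 - (1412 - 895)/(2324 + (532 - (-16 - 1*35))) = -432 - 517/(2324 + (532 - (-16 - 35))) = -432 - 517/(2324 + (532 - 1*(-51))) = -432 - 517/(2324 + (532 + 51)) = -432 - 517/(2324 + 583) = -432 - 517/2907 = -1256341/2907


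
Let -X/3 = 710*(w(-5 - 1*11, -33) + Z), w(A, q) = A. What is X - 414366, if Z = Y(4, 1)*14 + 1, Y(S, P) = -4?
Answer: -263136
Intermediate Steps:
Z = -55 (Z = -4*14 + 1 = -56 + 1 = -55)
X = 151230 (X = -2130*((-5 - 1*11) - 55) = -2130*((-5 - 11) - 55) = -2130*(-16 - 55) = -2130*(-71) = -3*(-50410) = 151230)
X - 414366 = 151230 - 414366 = -263136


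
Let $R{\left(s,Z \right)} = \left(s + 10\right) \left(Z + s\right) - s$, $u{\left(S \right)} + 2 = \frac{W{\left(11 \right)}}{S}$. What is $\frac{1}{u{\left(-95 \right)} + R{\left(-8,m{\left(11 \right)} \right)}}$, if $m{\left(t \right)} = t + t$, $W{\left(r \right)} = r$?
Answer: $\frac{95}{3219} \approx 0.029512$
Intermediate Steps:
$m{\left(t \right)} = 2 t$
$u{\left(S \right)} = -2 + \frac{11}{S}$
$R{\left(s,Z \right)} = - s + \left(10 + s\right) \left(Z + s\right)$ ($R{\left(s,Z \right)} = \left(10 + s\right) \left(Z + s\right) - s = - s + \left(10 + s\right) \left(Z + s\right)$)
$\frac{1}{u{\left(-95 \right)} + R{\left(-8,m{\left(11 \right)} \right)}} = \frac{1}{\left(-2 + \frac{11}{-95}\right) + \left(\left(-8\right)^{2} + 9 \left(-8\right) + 10 \cdot 2 \cdot 11 + 2 \cdot 11 \left(-8\right)\right)} = \frac{1}{\left(-2 + 11 \left(- \frac{1}{95}\right)\right) + \left(64 - 72 + 10 \cdot 22 + 22 \left(-8\right)\right)} = \frac{1}{\left(-2 - \frac{11}{95}\right) + \left(64 - 72 + 220 - 176\right)} = \frac{1}{- \frac{201}{95} + 36} = \frac{1}{\frac{3219}{95}} = \frac{95}{3219}$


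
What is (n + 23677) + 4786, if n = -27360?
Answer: 1103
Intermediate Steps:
(n + 23677) + 4786 = (-27360 + 23677) + 4786 = -3683 + 4786 = 1103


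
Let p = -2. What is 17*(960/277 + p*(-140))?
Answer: 1334840/277 ≈ 4818.9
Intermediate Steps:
17*(960/277 + p*(-140)) = 17*(960/277 - 2*(-140)) = 17*(960*(1/277) + 280) = 17*(960/277 + 280) = 17*(78520/277) = 1334840/277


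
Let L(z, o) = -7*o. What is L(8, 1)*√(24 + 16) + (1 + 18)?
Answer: 19 - 14*√10 ≈ -25.272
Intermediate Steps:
L(8, 1)*√(24 + 16) + (1 + 18) = (-7*1)*√(24 + 16) + (1 + 18) = -14*√10 + 19 = 19 - 14*√10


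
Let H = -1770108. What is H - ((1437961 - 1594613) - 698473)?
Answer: -914983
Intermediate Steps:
H - ((1437961 - 1594613) - 698473) = -1770108 - ((1437961 - 1594613) - 698473) = -1770108 - (-156652 - 698473) = -1770108 - 1*(-855125) = -1770108 + 855125 = -914983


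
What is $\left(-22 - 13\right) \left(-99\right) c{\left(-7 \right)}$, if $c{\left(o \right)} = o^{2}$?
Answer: $169785$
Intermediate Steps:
$\left(-22 - 13\right) \left(-99\right) c{\left(-7 \right)} = \left(-22 - 13\right) \left(-99\right) \left(-7\right)^{2} = \left(-22 - 13\right) \left(-99\right) 49 = \left(-35\right) \left(-99\right) 49 = 3465 \cdot 49 = 169785$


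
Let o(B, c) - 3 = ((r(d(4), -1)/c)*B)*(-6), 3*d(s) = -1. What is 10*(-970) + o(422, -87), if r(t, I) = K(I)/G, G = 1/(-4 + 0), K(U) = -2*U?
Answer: -287965/29 ≈ -9929.8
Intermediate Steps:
d(s) = -⅓ (d(s) = (⅓)*(-1) = -⅓)
G = -¼ (G = 1/(-4) = -¼ ≈ -0.25000)
r(t, I) = 8*I (r(t, I) = (-2*I)/(-¼) = -2*I*(-4) = 8*I)
o(B, c) = 3 + 48*B/c (o(B, c) = 3 + (((8*(-1))/c)*B)*(-6) = 3 + ((-8/c)*B)*(-6) = 3 - 8*B/c*(-6) = 3 + 48*B/c)
10*(-970) + o(422, -87) = 10*(-970) + (3 + 48*422/(-87)) = -9700 + (3 + 48*422*(-1/87)) = -9700 + (3 - 6752/29) = -9700 - 6665/29 = -287965/29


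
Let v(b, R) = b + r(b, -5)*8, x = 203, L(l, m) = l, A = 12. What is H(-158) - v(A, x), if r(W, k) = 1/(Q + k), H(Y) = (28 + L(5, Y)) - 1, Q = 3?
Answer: 24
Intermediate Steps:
H(Y) = 32 (H(Y) = (28 + 5) - 1 = 33 - 1 = 32)
r(W, k) = 1/(3 + k)
v(b, R) = -4 + b (v(b, R) = b + 8/(3 - 5) = b + 8/(-2) = b - ½*8 = b - 4 = -4 + b)
H(-158) - v(A, x) = 32 - (-4 + 12) = 32 - 1*8 = 32 - 8 = 24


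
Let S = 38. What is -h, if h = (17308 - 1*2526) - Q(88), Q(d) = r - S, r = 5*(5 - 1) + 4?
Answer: -14796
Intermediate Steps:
r = 24 (r = 5*4 + 4 = 20 + 4 = 24)
Q(d) = -14 (Q(d) = 24 - 1*38 = 24 - 38 = -14)
h = 14796 (h = (17308 - 1*2526) - 1*(-14) = (17308 - 2526) + 14 = 14782 + 14 = 14796)
-h = -1*14796 = -14796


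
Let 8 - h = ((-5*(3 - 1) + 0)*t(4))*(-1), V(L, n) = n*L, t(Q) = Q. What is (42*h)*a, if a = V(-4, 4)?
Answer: 21504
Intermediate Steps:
V(L, n) = L*n
a = -16 (a = -4*4 = -16)
h = -32 (h = 8 - (-5*(3 - 1) + 0)*4*(-1) = 8 - (-5*2 + 0)*4*(-1) = 8 - (-10 + 0)*4*(-1) = 8 - (-10*4)*(-1) = 8 - (-40)*(-1) = 8 - 1*40 = 8 - 40 = -32)
(42*h)*a = (42*(-32))*(-16) = -1344*(-16) = 21504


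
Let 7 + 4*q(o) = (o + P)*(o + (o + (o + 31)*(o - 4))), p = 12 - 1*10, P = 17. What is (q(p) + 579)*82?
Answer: 46371/2 ≈ 23186.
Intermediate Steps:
p = 2 (p = 12 - 10 = 2)
q(o) = -7/4 + (17 + o)*(2*o + (-4 + o)*(31 + o))/4 (q(o) = -7/4 + ((o + 17)*(o + (o + (o + 31)*(o - 4))))/4 = -7/4 + ((17 + o)*(o + (o + (31 + o)*(-4 + o))))/4 = -7/4 + ((17 + o)*(o + (o + (-4 + o)*(31 + o))))/4 = -7/4 + ((17 + o)*(2*o + (-4 + o)*(31 + o)))/4 = -7/4 + (17 + o)*(2*o + (-4 + o)*(31 + o))/4)
(q(p) + 579)*82 = ((-2115/4 + (1/4)*2**3 + (23/2)*2**2 + (369/4)*2) + 579)*82 = ((-2115/4 + (1/4)*8 + (23/2)*4 + 369/2) + 579)*82 = ((-2115/4 + 2 + 46 + 369/2) + 579)*82 = (-1185/4 + 579)*82 = (1131/4)*82 = 46371/2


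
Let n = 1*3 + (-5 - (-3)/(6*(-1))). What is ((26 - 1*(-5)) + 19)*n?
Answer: -125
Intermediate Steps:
n = -5/2 (n = 3 + (-5 - (-3)/(-6)) = 3 + (-5 - (-3)*(-1)/6) = 3 + (-5 - 1*½) = 3 + (-5 - ½) = 3 - 11/2 = -5/2 ≈ -2.5000)
((26 - 1*(-5)) + 19)*n = ((26 - 1*(-5)) + 19)*(-5/2) = ((26 + 5) + 19)*(-5/2) = (31 + 19)*(-5/2) = 50*(-5/2) = -125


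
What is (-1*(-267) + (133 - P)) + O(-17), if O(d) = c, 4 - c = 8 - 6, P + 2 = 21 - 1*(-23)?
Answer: 360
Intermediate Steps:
P = 42 (P = -2 + (21 - 1*(-23)) = -2 + (21 + 23) = -2 + 44 = 42)
c = 2 (c = 4 - (8 - 6) = 4 - 1*2 = 4 - 2 = 2)
O(d) = 2
(-1*(-267) + (133 - P)) + O(-17) = (-1*(-267) + (133 - 1*42)) + 2 = (267 + (133 - 42)) + 2 = (267 + 91) + 2 = 358 + 2 = 360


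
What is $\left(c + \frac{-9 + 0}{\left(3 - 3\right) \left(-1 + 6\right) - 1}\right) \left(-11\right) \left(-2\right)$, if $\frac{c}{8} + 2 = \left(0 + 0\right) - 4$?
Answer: $-858$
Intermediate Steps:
$c = -48$ ($c = -16 + 8 \left(\left(0 + 0\right) - 4\right) = -16 + 8 \left(0 - 4\right) = -16 + 8 \left(-4\right) = -16 - 32 = -48$)
$\left(c + \frac{-9 + 0}{\left(3 - 3\right) \left(-1 + 6\right) - 1}\right) \left(-11\right) \left(-2\right) = \left(-48 + \frac{-9 + 0}{\left(3 - 3\right) \left(-1 + 6\right) - 1}\right) \left(-11\right) \left(-2\right) = \left(-48 - \frac{9}{0 \cdot 5 - 1}\right) \left(-11\right) \left(-2\right) = \left(-48 - \frac{9}{0 - 1}\right) \left(-11\right) \left(-2\right) = \left(-48 - \frac{9}{-1}\right) \left(-11\right) \left(-2\right) = \left(-48 - -9\right) \left(-11\right) \left(-2\right) = \left(-48 + 9\right) \left(-11\right) \left(-2\right) = \left(-39\right) \left(-11\right) \left(-2\right) = 429 \left(-2\right) = -858$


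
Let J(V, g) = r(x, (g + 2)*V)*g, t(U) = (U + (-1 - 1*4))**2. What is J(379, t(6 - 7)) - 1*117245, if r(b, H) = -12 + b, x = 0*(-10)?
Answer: -117677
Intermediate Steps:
x = 0
t(U) = (-5 + U)**2 (t(U) = (U + (-1 - 4))**2 = (U - 5)**2 = (-5 + U)**2)
J(V, g) = -12*g (J(V, g) = (-12 + 0)*g = -12*g)
J(379, t(6 - 7)) - 1*117245 = -12*(-5 + (6 - 7))**2 - 1*117245 = -12*(-5 - 1)**2 - 117245 = -12*(-6)**2 - 117245 = -12*36 - 117245 = -432 - 117245 = -117677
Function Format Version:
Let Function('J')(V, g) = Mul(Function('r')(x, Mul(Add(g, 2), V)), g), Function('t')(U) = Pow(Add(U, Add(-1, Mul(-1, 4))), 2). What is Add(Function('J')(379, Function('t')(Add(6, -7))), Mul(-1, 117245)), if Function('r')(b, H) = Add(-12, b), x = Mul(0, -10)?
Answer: -117677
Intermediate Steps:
x = 0
Function('t')(U) = Pow(Add(-5, U), 2) (Function('t')(U) = Pow(Add(U, Add(-1, -4)), 2) = Pow(Add(U, -5), 2) = Pow(Add(-5, U), 2))
Function('J')(V, g) = Mul(-12, g) (Function('J')(V, g) = Mul(Add(-12, 0), g) = Mul(-12, g))
Add(Function('J')(379, Function('t')(Add(6, -7))), Mul(-1, 117245)) = Add(Mul(-12, Pow(Add(-5, Add(6, -7)), 2)), Mul(-1, 117245)) = Add(Mul(-12, Pow(Add(-5, -1), 2)), -117245) = Add(Mul(-12, Pow(-6, 2)), -117245) = Add(Mul(-12, 36), -117245) = Add(-432, -117245) = -117677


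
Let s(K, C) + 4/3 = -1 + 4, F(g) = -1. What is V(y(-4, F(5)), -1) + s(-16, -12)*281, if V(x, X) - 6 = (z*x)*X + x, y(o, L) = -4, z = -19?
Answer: 1183/3 ≈ 394.33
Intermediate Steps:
s(K, C) = 5/3 (s(K, C) = -4/3 + (-1 + 4) = -4/3 + 3 = 5/3)
V(x, X) = 6 + x - 19*X*x (V(x, X) = 6 + ((-19*x)*X + x) = 6 + (-19*X*x + x) = 6 + (x - 19*X*x) = 6 + x - 19*X*x)
V(y(-4, F(5)), -1) + s(-16, -12)*281 = (6 - 4 - 19*(-1)*(-4)) + (5/3)*281 = (6 - 4 - 76) + 1405/3 = -74 + 1405/3 = 1183/3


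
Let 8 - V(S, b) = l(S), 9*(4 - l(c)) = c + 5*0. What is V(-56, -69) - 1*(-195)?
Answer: 1735/9 ≈ 192.78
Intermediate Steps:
l(c) = 4 - c/9 (l(c) = 4 - (c + 5*0)/9 = 4 - (c + 0)/9 = 4 - c/9)
V(S, b) = 4 + S/9 (V(S, b) = 8 - (4 - S/9) = 8 + (-4 + S/9) = 4 + S/9)
V(-56, -69) - 1*(-195) = (4 + (1/9)*(-56)) - 1*(-195) = (4 - 56/9) + 195 = -20/9 + 195 = 1735/9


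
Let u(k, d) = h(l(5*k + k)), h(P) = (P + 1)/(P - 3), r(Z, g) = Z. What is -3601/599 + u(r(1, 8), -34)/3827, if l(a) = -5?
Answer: -27561455/4584746 ≈ -6.0116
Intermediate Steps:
h(P) = (1 + P)/(-3 + P)
u(k, d) = 1/2 (u(k, d) = (1 - 5)/(-3 - 5) = -4/(-8) = -1/8*(-4) = 1/2)
-3601/599 + u(r(1, 8), -34)/3827 = -3601/599 + (1/2)/3827 = -3601*1/599 + (1/2)*(1/3827) = -3601/599 + 1/7654 = -27561455/4584746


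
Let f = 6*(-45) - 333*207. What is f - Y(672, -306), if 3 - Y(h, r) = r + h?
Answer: -68838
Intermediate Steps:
Y(h, r) = 3 - h - r (Y(h, r) = 3 - (r + h) = 3 - (h + r) = 3 + (-h - r) = 3 - h - r)
f = -69201 (f = -270 - 68931 = -69201)
f - Y(672, -306) = -69201 - (3 - 1*672 - 1*(-306)) = -69201 - (3 - 672 + 306) = -69201 - 1*(-363) = -69201 + 363 = -68838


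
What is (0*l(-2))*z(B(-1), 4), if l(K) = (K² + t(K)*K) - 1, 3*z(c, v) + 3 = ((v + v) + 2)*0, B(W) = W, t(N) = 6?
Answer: 0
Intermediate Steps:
z(c, v) = -1 (z(c, v) = -1 + (((v + v) + 2)*0)/3 = -1 + ((2*v + 2)*0)/3 = -1 + ((2 + 2*v)*0)/3 = -1 + (⅓)*0 = -1 + 0 = -1)
l(K) = -1 + K² + 6*K (l(K) = (K² + 6*K) - 1 = -1 + K² + 6*K)
(0*l(-2))*z(B(-1), 4) = (0*(-1 + (-2)² + 6*(-2)))*(-1) = (0*(-1 + 4 - 12))*(-1) = (0*(-9))*(-1) = 0*(-1) = 0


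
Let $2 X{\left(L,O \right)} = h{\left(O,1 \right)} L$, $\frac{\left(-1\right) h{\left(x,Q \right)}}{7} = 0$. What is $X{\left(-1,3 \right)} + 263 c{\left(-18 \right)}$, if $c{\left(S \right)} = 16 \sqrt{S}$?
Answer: $12624 i \sqrt{2} \approx 17853.0 i$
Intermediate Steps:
$h{\left(x,Q \right)} = 0$ ($h{\left(x,Q \right)} = \left(-7\right) 0 = 0$)
$X{\left(L,O \right)} = 0$ ($X{\left(L,O \right)} = \frac{0 L}{2} = \frac{1}{2} \cdot 0 = 0$)
$X{\left(-1,3 \right)} + 263 c{\left(-18 \right)} = 0 + 263 \cdot 16 \sqrt{-18} = 0 + 263 \cdot 16 \cdot 3 i \sqrt{2} = 0 + 263 \cdot 48 i \sqrt{2} = 0 + 12624 i \sqrt{2} = 12624 i \sqrt{2}$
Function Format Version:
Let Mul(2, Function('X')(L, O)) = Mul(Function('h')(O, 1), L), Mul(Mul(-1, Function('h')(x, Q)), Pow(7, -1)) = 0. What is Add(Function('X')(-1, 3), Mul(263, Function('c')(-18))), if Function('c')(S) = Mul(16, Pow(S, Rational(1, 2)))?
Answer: Mul(12624, I, Pow(2, Rational(1, 2))) ≈ Mul(17853., I)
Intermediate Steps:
Function('h')(x, Q) = 0 (Function('h')(x, Q) = Mul(-7, 0) = 0)
Function('X')(L, O) = 0 (Function('X')(L, O) = Mul(Rational(1, 2), Mul(0, L)) = Mul(Rational(1, 2), 0) = 0)
Add(Function('X')(-1, 3), Mul(263, Function('c')(-18))) = Add(0, Mul(263, Mul(16, Pow(-18, Rational(1, 2))))) = Add(0, Mul(263, Mul(16, Mul(3, I, Pow(2, Rational(1, 2)))))) = Add(0, Mul(263, Mul(48, I, Pow(2, Rational(1, 2))))) = Add(0, Mul(12624, I, Pow(2, Rational(1, 2)))) = Mul(12624, I, Pow(2, Rational(1, 2)))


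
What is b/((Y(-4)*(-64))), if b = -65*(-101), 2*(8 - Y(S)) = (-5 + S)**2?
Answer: 101/32 ≈ 3.1563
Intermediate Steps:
Y(S) = 8 - (-5 + S)**2/2
b = 6565
b/((Y(-4)*(-64))) = 6565/(((8 - (-5 - 4)**2/2)*(-64))) = 6565/(((8 - 1/2*(-9)**2)*(-64))) = 6565/(((8 - 1/2*81)*(-64))) = 6565/(((8 - 81/2)*(-64))) = 6565/((-65/2*(-64))) = 6565/2080 = 6565*(1/2080) = 101/32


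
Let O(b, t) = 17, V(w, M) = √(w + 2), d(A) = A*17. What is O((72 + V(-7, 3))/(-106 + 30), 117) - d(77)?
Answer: -1292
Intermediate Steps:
d(A) = 17*A
V(w, M) = √(2 + w)
O((72 + V(-7, 3))/(-106 + 30), 117) - d(77) = 17 - 17*77 = 17 - 1*1309 = 17 - 1309 = -1292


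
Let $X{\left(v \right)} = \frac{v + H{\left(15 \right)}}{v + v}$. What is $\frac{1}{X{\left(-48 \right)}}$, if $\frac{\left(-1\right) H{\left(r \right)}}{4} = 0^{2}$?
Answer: $2$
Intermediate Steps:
$H{\left(r \right)} = 0$ ($H{\left(r \right)} = - 4 \cdot 0^{2} = \left(-4\right) 0 = 0$)
$X{\left(v \right)} = \frac{1}{2}$ ($X{\left(v \right)} = \frac{v + 0}{v + v} = \frac{v}{2 v} = v \frac{1}{2 v} = \frac{1}{2}$)
$\frac{1}{X{\left(-48 \right)}} = \frac{1}{\frac{1}{2}} = 2$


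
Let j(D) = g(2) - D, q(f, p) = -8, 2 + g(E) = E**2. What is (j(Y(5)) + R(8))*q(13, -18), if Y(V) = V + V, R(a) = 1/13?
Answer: 824/13 ≈ 63.385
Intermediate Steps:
g(E) = -2 + E**2
R(a) = 1/13
Y(V) = 2*V
j(D) = 2 - D (j(D) = (-2 + 2**2) - D = (-2 + 4) - D = 2 - D)
(j(Y(5)) + R(8))*q(13, -18) = ((2 - 2*5) + 1/13)*(-8) = ((2 - 1*10) + 1/13)*(-8) = ((2 - 10) + 1/13)*(-8) = (-8 + 1/13)*(-8) = -103/13*(-8) = 824/13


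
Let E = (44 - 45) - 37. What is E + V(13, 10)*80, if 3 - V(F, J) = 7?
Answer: -358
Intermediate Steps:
V(F, J) = -4 (V(F, J) = 3 - 1*7 = 3 - 7 = -4)
E = -38 (E = -1 - 37 = -38)
E + V(13, 10)*80 = -38 - 4*80 = -38 - 320 = -358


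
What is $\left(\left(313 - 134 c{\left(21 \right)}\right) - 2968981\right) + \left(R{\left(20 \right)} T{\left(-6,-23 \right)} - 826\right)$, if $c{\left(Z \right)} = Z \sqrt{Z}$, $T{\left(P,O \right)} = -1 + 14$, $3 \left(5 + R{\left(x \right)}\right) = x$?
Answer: $- \frac{8908417}{3} - 2814 \sqrt{21} \approx -2.9824 \cdot 10^{6}$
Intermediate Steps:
$R{\left(x \right)} = -5 + \frac{x}{3}$
$T{\left(P,O \right)} = 13$
$c{\left(Z \right)} = Z^{\frac{3}{2}}$
$\left(\left(313 - 134 c{\left(21 \right)}\right) - 2968981\right) + \left(R{\left(20 \right)} T{\left(-6,-23 \right)} - 826\right) = \left(\left(313 - 134 \cdot 21^{\frac{3}{2}}\right) - 2968981\right) - \left(826 - \left(-5 + \frac{1}{3} \cdot 20\right) 13\right) = \left(\left(313 - 134 \cdot 21 \sqrt{21}\right) - 2968981\right) - \left(826 - \left(-5 + \frac{20}{3}\right) 13\right) = \left(\left(313 - 2814 \sqrt{21}\right) - 2968981\right) + \left(\frac{5}{3} \cdot 13 - 826\right) = \left(-2968668 - 2814 \sqrt{21}\right) + \left(\frac{65}{3} - 826\right) = \left(-2968668 - 2814 \sqrt{21}\right) - \frac{2413}{3} = - \frac{8908417}{3} - 2814 \sqrt{21}$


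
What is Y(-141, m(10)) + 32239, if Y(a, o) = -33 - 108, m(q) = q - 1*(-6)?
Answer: 32098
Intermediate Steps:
m(q) = 6 + q (m(q) = q + 6 = 6 + q)
Y(a, o) = -141
Y(-141, m(10)) + 32239 = -141 + 32239 = 32098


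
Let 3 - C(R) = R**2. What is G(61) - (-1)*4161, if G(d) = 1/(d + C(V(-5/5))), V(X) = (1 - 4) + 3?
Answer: 266305/64 ≈ 4161.0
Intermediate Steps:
V(X) = 0 (V(X) = -3 + 3 = 0)
C(R) = 3 - R**2
G(d) = 1/(3 + d) (G(d) = 1/(d + (3 - 1*0**2)) = 1/(d + (3 - 1*0)) = 1/(d + (3 + 0)) = 1/(d + 3) = 1/(3 + d))
G(61) - (-1)*4161 = 1/(3 + 61) - (-1)*4161 = 1/64 - 1*(-4161) = 1/64 + 4161 = 266305/64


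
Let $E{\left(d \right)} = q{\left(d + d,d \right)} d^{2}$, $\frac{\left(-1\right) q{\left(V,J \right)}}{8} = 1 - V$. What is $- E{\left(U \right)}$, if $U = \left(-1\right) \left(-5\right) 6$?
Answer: $-424800$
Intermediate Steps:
$q{\left(V,J \right)} = -8 + 8 V$ ($q{\left(V,J \right)} = - 8 \left(1 - V\right) = -8 + 8 V$)
$U = 30$ ($U = 5 \cdot 6 = 30$)
$E{\left(d \right)} = d^{2} \left(-8 + 16 d\right)$ ($E{\left(d \right)} = \left(-8 + 8 \left(d + d\right)\right) d^{2} = \left(-8 + 8 \cdot 2 d\right) d^{2} = \left(-8 + 16 d\right) d^{2} = d^{2} \left(-8 + 16 d\right)$)
$- E{\left(U \right)} = - 30^{2} \left(-8 + 16 \cdot 30\right) = - 900 \left(-8 + 480\right) = - 900 \cdot 472 = \left(-1\right) 424800 = -424800$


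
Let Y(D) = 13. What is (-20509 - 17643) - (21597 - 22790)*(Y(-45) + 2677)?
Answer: 3171018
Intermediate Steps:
(-20509 - 17643) - (21597 - 22790)*(Y(-45) + 2677) = (-20509 - 17643) - (21597 - 22790)*(13 + 2677) = -38152 - (-1193)*2690 = -38152 - 1*(-3209170) = -38152 + 3209170 = 3171018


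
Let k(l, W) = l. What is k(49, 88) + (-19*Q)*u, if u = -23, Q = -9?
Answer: -3884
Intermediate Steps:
k(49, 88) + (-19*Q)*u = 49 - 19*(-9)*(-23) = 49 + 171*(-23) = 49 - 3933 = -3884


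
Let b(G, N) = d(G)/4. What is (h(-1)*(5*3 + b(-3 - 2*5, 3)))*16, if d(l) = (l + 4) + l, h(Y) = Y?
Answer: -152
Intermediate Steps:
d(l) = 4 + 2*l (d(l) = (4 + l) + l = 4 + 2*l)
b(G, N) = 1 + G/2 (b(G, N) = (4 + 2*G)/4 = (4 + 2*G)*(¼) = 1 + G/2)
(h(-1)*(5*3 + b(-3 - 2*5, 3)))*16 = -(5*3 + (1 + (-3 - 2*5)/2))*16 = -(15 + (1 + (-3 - 10)/2))*16 = -(15 + (1 + (½)*(-13)))*16 = -(15 + (1 - 13/2))*16 = -(15 - 11/2)*16 = -1*19/2*16 = -19/2*16 = -152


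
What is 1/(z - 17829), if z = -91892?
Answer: -1/109721 ≈ -9.1140e-6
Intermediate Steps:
1/(z - 17829) = 1/(-91892 - 17829) = 1/(-109721) = -1/109721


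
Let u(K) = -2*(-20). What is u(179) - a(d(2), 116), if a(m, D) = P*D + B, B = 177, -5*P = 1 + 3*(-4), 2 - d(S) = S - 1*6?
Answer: -1961/5 ≈ -392.20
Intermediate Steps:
d(S) = 8 - S (d(S) = 2 - (S - 1*6) = 2 - (S - 6) = 2 - (-6 + S) = 2 + (6 - S) = 8 - S)
P = 11/5 (P = -(1 + 3*(-4))/5 = -(1 - 12)/5 = -⅕*(-11) = 11/5 ≈ 2.2000)
u(K) = 40
a(m, D) = 177 + 11*D/5 (a(m, D) = 11*D/5 + 177 = 177 + 11*D/5)
u(179) - a(d(2), 116) = 40 - (177 + (11/5)*116) = 40 - (177 + 1276/5) = 40 - 1*2161/5 = 40 - 2161/5 = -1961/5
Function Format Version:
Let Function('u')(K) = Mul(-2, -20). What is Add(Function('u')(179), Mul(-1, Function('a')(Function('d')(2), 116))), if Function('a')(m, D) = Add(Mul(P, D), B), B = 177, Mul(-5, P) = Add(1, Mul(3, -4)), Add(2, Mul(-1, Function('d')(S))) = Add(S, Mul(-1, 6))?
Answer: Rational(-1961, 5) ≈ -392.20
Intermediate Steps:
Function('d')(S) = Add(8, Mul(-1, S)) (Function('d')(S) = Add(2, Mul(-1, Add(S, Mul(-1, 6)))) = Add(2, Mul(-1, Add(S, -6))) = Add(2, Mul(-1, Add(-6, S))) = Add(2, Add(6, Mul(-1, S))) = Add(8, Mul(-1, S)))
P = Rational(11, 5) (P = Mul(Rational(-1, 5), Add(1, Mul(3, -4))) = Mul(Rational(-1, 5), Add(1, -12)) = Mul(Rational(-1, 5), -11) = Rational(11, 5) ≈ 2.2000)
Function('u')(K) = 40
Function('a')(m, D) = Add(177, Mul(Rational(11, 5), D)) (Function('a')(m, D) = Add(Mul(Rational(11, 5), D), 177) = Add(177, Mul(Rational(11, 5), D)))
Add(Function('u')(179), Mul(-1, Function('a')(Function('d')(2), 116))) = Add(40, Mul(-1, Add(177, Mul(Rational(11, 5), 116)))) = Add(40, Mul(-1, Add(177, Rational(1276, 5)))) = Add(40, Mul(-1, Rational(2161, 5))) = Add(40, Rational(-2161, 5)) = Rational(-1961, 5)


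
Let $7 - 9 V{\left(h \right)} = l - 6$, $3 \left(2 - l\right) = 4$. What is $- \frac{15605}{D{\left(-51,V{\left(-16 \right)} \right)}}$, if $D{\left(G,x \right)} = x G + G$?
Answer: $\frac{140445}{1088} \approx 129.09$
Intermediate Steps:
$l = \frac{2}{3}$ ($l = 2 - \frac{4}{3} = \frac{2}{3} \approx 0.66667$)
$V{\left(h \right)} = \frac{37}{27}$ ($V{\left(h \right)} = \frac{7}{9} - \frac{\frac{2}{3} - 6}{9} = \frac{7}{9} - - \frac{16}{27} = \frac{7}{9} + \frac{16}{27} = \frac{37}{27}$)
$D{\left(G,x \right)} = G + G x$ ($D{\left(G,x \right)} = G x + G = G + G x$)
$- \frac{15605}{D{\left(-51,V{\left(-16 \right)} \right)}} = - \frac{15605}{\left(-51\right) \left(1 + \frac{37}{27}\right)} = - \frac{15605}{\left(-51\right) \frac{64}{27}} = - \frac{15605}{- \frac{1088}{9}} = \left(-15605\right) \left(- \frac{9}{1088}\right) = \frac{140445}{1088}$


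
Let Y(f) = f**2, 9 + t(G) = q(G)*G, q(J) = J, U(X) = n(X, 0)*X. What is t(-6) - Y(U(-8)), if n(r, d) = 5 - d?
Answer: -1573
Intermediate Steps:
U(X) = 5*X (U(X) = (5 - 1*0)*X = (5 + 0)*X = 5*X)
t(G) = -9 + G**2 (t(G) = -9 + G*G = -9 + G**2)
t(-6) - Y(U(-8)) = (-9 + (-6)**2) - (5*(-8))**2 = (-9 + 36) - 1*(-40)**2 = 27 - 1*1600 = 27 - 1600 = -1573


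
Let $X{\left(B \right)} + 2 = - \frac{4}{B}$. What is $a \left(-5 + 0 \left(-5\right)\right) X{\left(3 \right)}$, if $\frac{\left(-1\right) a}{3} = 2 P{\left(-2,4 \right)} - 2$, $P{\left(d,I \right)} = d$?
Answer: $300$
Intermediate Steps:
$X{\left(B \right)} = -2 - \frac{4}{B}$
$a = 18$ ($a = - 3 \left(2 \left(-2\right) - 2\right) = - 3 \left(-4 - 2\right) = \left(-3\right) \left(-6\right) = 18$)
$a \left(-5 + 0 \left(-5\right)\right) X{\left(3 \right)} = 18 \left(-5 + 0 \left(-5\right)\right) \left(-2 - \frac{4}{3}\right) = 18 \left(-5 + 0\right) \left(-2 - \frac{4}{3}\right) = 18 \left(-5\right) \left(-2 - \frac{4}{3}\right) = \left(-90\right) \left(- \frac{10}{3}\right) = 300$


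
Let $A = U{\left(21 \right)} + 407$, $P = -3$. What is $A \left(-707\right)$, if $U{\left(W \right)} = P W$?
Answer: $-243208$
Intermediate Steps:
$U{\left(W \right)} = - 3 W$
$A = 344$ ($A = \left(-3\right) 21 + 407 = -63 + 407 = 344$)
$A \left(-707\right) = 344 \left(-707\right) = -243208$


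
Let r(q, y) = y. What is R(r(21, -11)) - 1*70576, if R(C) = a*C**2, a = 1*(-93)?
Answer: -81829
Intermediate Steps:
a = -93
R(C) = -93*C**2
R(r(21, -11)) - 1*70576 = -93*(-11)**2 - 1*70576 = -93*121 - 70576 = -11253 - 70576 = -81829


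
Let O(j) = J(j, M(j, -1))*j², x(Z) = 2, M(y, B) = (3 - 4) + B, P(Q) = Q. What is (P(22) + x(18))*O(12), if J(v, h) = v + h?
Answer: 34560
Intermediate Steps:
M(y, B) = -1 + B
J(v, h) = h + v
O(j) = j²*(-2 + j) (O(j) = ((-1 - 1) + j)*j² = (-2 + j)*j² = j²*(-2 + j))
(P(22) + x(18))*O(12) = (22 + 2)*(12²*(-2 + 12)) = 24*(144*10) = 24*1440 = 34560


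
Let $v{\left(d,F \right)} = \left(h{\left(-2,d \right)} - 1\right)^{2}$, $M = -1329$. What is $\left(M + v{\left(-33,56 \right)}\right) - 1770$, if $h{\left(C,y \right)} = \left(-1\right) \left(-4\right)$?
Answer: $-3090$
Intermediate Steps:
$h{\left(C,y \right)} = 4$
$v{\left(d,F \right)} = 9$ ($v{\left(d,F \right)} = \left(4 - 1\right)^{2} = 3^{2} = 9$)
$\left(M + v{\left(-33,56 \right)}\right) - 1770 = \left(-1329 + 9\right) - 1770 = -1320 - 1770 = -3090$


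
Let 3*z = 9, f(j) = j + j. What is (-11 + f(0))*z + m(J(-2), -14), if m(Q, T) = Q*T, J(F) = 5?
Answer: -103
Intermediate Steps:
f(j) = 2*j
z = 3 (z = (1/3)*9 = 3)
(-11 + f(0))*z + m(J(-2), -14) = (-11 + 2*0)*3 + 5*(-14) = (-11 + 0)*3 - 70 = -11*3 - 70 = -33 - 70 = -103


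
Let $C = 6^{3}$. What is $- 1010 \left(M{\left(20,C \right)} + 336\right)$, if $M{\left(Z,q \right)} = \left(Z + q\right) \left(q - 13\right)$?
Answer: $-48726440$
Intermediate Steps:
$C = 216$
$M{\left(Z,q \right)} = \left(-13 + q\right) \left(Z + q\right)$ ($M{\left(Z,q \right)} = \left(Z + q\right) \left(-13 + q\right) = \left(-13 + q\right) \left(Z + q\right)$)
$- 1010 \left(M{\left(20,C \right)} + 336\right) = - 1010 \left(\left(216^{2} - 260 - 2808 + 20 \cdot 216\right) + 336\right) = - 1010 \left(\left(46656 - 260 - 2808 + 4320\right) + 336\right) = - 1010 \left(47908 + 336\right) = \left(-1010\right) 48244 = -48726440$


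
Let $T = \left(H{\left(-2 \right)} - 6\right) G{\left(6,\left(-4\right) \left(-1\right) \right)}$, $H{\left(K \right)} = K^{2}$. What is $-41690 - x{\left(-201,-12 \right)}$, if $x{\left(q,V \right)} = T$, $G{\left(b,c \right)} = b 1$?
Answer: $-41678$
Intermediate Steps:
$G{\left(b,c \right)} = b$
$T = -12$ ($T = \left(\left(-2\right)^{2} - 6\right) 6 = \left(4 - 6\right) 6 = \left(-2\right) 6 = -12$)
$x{\left(q,V \right)} = -12$
$-41690 - x{\left(-201,-12 \right)} = -41690 - -12 = -41690 + 12 = -41678$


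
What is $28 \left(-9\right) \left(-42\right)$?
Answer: $10584$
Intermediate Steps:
$28 \left(-9\right) \left(-42\right) = \left(-252\right) \left(-42\right) = 10584$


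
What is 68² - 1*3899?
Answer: 725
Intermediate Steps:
68² - 1*3899 = 4624 - 3899 = 725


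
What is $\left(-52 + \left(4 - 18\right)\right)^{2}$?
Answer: $4356$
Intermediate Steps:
$\left(-52 + \left(4 - 18\right)\right)^{2} = \left(-52 - 14\right)^{2} = \left(-66\right)^{2} = 4356$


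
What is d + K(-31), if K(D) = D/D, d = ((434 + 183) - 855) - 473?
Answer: -710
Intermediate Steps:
d = -711 (d = (617 - 855) - 473 = -238 - 473 = -711)
K(D) = 1
d + K(-31) = -711 + 1 = -710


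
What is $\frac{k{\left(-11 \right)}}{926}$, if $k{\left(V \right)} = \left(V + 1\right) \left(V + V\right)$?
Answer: $\frac{110}{463} \approx 0.23758$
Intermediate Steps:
$k{\left(V \right)} = 2 V \left(1 + V\right)$ ($k{\left(V \right)} = \left(1 + V\right) 2 V = 2 V \left(1 + V\right)$)
$\frac{k{\left(-11 \right)}}{926} = \frac{2 \left(-11\right) \left(1 - 11\right)}{926} = 2 \left(-11\right) \left(-10\right) \frac{1}{926} = 220 \cdot \frac{1}{926} = \frac{110}{463}$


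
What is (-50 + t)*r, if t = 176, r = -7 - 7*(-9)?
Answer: 7056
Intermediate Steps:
r = 56 (r = -7 + 63 = 56)
(-50 + t)*r = (-50 + 176)*56 = 126*56 = 7056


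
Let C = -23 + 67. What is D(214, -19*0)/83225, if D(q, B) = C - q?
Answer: -34/16645 ≈ -0.0020427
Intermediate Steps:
C = 44
D(q, B) = 44 - q
D(214, -19*0)/83225 = (44 - 1*214)/83225 = (44 - 214)*(1/83225) = -170*1/83225 = -34/16645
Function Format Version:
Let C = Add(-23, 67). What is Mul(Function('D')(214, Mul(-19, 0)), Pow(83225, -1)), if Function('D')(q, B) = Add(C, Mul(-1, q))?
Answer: Rational(-34, 16645) ≈ -0.0020427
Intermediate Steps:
C = 44
Function('D')(q, B) = Add(44, Mul(-1, q))
Mul(Function('D')(214, Mul(-19, 0)), Pow(83225, -1)) = Mul(Add(44, Mul(-1, 214)), Pow(83225, -1)) = Mul(Add(44, -214), Rational(1, 83225)) = Mul(-170, Rational(1, 83225)) = Rational(-34, 16645)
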